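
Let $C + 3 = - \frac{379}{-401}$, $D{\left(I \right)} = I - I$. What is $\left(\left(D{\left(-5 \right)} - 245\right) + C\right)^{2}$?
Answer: $\frac{9814666761}{160801} \approx 61036.0$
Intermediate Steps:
$D{\left(I \right)} = 0$
$C = - \frac{824}{401}$ ($C = -3 - \frac{379}{-401} = -3 - - \frac{379}{401} = -3 + \frac{379}{401} = - \frac{824}{401} \approx -2.0549$)
$\left(\left(D{\left(-5 \right)} - 245\right) + C\right)^{2} = \left(\left(0 - 245\right) - \frac{824}{401}\right)^{2} = \left(-245 - \frac{824}{401}\right)^{2} = \left(- \frac{99069}{401}\right)^{2} = \frac{9814666761}{160801}$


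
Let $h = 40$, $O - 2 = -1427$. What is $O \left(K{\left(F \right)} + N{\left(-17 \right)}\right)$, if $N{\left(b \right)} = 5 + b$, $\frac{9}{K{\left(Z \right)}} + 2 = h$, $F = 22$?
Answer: $\frac{33525}{2} \approx 16763.0$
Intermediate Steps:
$O = -1425$ ($O = 2 - 1427 = -1425$)
$K{\left(Z \right)} = \frac{9}{38}$ ($K{\left(Z \right)} = \frac{9}{-2 + 40} = \frac{9}{38}$)
$O \left(K{\left(F \right)} + N{\left(-17 \right)}\right) = - 1425 \left(\frac{9}{38} + \left(5 - 17\right)\right) = - 1425 \left(\frac{9}{38} - 12\right) = \left(-1425\right) \left(- \frac{447}{38}\right) = \frac{33525}{2}$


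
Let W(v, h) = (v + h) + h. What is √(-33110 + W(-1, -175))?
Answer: I*√33461 ≈ 182.92*I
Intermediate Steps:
W(v, h) = v + 2*h (W(v, h) = (h + v) + h = v + 2*h)
√(-33110 + W(-1, -175)) = √(-33110 + (-1 + 2*(-175))) = √(-33110 + (-1 - 350)) = √(-33110 - 351) = √(-33461) = I*√33461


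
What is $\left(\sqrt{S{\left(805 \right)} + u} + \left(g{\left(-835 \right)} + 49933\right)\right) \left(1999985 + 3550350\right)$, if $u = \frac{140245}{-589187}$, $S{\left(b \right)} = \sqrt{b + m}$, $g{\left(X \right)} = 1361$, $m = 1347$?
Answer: $284698883490 + \frac{5550335 \sqrt{-82630530815 + 694282641938 \sqrt{538}}}{589187} \approx 2.8474 \cdot 10^{11}$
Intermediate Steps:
$S{\left(b \right)} = \sqrt{1347 + b}$ ($S{\left(b \right)} = \sqrt{b + 1347} = \sqrt{1347 + b}$)
$u = - \frac{140245}{589187}$ ($u = 140245 \left(- \frac{1}{589187}\right) = - \frac{140245}{589187} \approx -0.23803$)
$\left(\sqrt{S{\left(805 \right)} + u} + \left(g{\left(-835 \right)} + 49933\right)\right) \left(1999985 + 3550350\right) = \left(\sqrt{\sqrt{1347 + 805} - \frac{140245}{589187}} + \left(1361 + 49933\right)\right) \left(1999985 + 3550350\right) = \left(\sqrt{\sqrt{2152} - \frac{140245}{589187}} + 51294\right) 5550335 = \left(\sqrt{2 \sqrt{538} - \frac{140245}{589187}} + 51294\right) 5550335 = \left(\sqrt{- \frac{140245}{589187} + 2 \sqrt{538}} + 51294\right) 5550335 = \left(51294 + \sqrt{- \frac{140245}{589187} + 2 \sqrt{538}}\right) 5550335 = 284698883490 + 5550335 \sqrt{- \frac{140245}{589187} + 2 \sqrt{538}}$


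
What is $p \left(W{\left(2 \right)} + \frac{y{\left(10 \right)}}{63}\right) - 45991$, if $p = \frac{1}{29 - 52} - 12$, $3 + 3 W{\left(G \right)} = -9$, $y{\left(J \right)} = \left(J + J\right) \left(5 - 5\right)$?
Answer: $- \frac{1056685}{23} \approx -45943.0$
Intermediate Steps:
$y{\left(J \right)} = 0$ ($y{\left(J \right)} = 2 J 0 = 0$)
$W{\left(G \right)} = -4$ ($W{\left(G \right)} = -1 + \frac{1}{3} \left(-9\right) = -1 - 3 = -4$)
$p = - \frac{277}{23}$ ($p = \frac{1}{-23} - 12 = - \frac{1}{23} - 12 = - \frac{277}{23} \approx -12.043$)
$p \left(W{\left(2 \right)} + \frac{y{\left(10 \right)}}{63}\right) - 45991 = - \frac{277 \left(-4 + \frac{0}{63}\right)}{23} - 45991 = - \frac{277 \left(-4 + 0 \cdot \frac{1}{63}\right)}{23} - 45991 = - \frac{277 \left(-4 + 0\right)}{23} - 45991 = \left(- \frac{277}{23}\right) \left(-4\right) - 45991 = \frac{1108}{23} - 45991 = - \frac{1056685}{23}$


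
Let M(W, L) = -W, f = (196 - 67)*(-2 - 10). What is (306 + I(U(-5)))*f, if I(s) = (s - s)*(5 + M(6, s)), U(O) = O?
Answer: -473688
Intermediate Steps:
f = -1548 (f = 129*(-12) = -1548)
I(s) = 0 (I(s) = (s - s)*(5 - 1*6) = 0*(5 - 6) = 0*(-1) = 0)
(306 + I(U(-5)))*f = (306 + 0)*(-1548) = 306*(-1548) = -473688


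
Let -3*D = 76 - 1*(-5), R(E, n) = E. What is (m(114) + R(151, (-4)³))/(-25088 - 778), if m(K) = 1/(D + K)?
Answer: -6569/1125171 ≈ -0.0058382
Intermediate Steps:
D = -27 (D = -(76 - 1*(-5))/3 = -(76 + 5)/3 = -⅓*81 = -27)
m(K) = 1/(-27 + K)
(m(114) + R(151, (-4)³))/(-25088 - 778) = (1/(-27 + 114) + 151)/(-25088 - 778) = (1/87 + 151)/(-25866) = (1/87 + 151)*(-1/25866) = (13138/87)*(-1/25866) = -6569/1125171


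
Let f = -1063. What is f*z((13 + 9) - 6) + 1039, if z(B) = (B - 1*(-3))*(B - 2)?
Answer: -281719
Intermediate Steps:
z(B) = (-2 + B)*(3 + B) (z(B) = (B + 3)*(-2 + B) = (3 + B)*(-2 + B) = (-2 + B)*(3 + B))
f*z((13 + 9) - 6) + 1039 = -1063*(-6 + ((13 + 9) - 6) + ((13 + 9) - 6)²) + 1039 = -1063*(-6 + (22 - 6) + (22 - 6)²) + 1039 = -1063*(-6 + 16 + 16²) + 1039 = -1063*(-6 + 16 + 256) + 1039 = -1063*266 + 1039 = -282758 + 1039 = -281719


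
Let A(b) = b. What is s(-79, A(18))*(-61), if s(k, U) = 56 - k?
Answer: -8235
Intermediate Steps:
s(-79, A(18))*(-61) = (56 - 1*(-79))*(-61) = (56 + 79)*(-61) = 135*(-61) = -8235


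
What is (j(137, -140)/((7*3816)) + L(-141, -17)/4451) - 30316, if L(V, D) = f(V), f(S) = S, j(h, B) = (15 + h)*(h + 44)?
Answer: -450538190734/14861889 ≈ -30315.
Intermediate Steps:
j(h, B) = (15 + h)*(44 + h)
L(V, D) = V
(j(137, -140)/((7*3816)) + L(-141, -17)/4451) - 30316 = ((660 + 137**2 + 59*137)/((7*3816)) - 141/4451) - 30316 = ((660 + 18769 + 8083)/26712 - 141*1/4451) - 30316 = (27512*(1/26712) - 141/4451) - 30316 = (3439/3339 - 141/4451) - 30316 = 14836190/14861889 - 30316 = -450538190734/14861889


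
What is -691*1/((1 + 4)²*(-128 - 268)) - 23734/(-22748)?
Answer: 5697397/5118300 ≈ 1.1131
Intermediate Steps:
-691*1/((1 + 4)²*(-128 - 268)) - 23734/(-22748) = -691/((-396*5²)) - 23734*(-1/22748) = -691/((-396*25)) + 11867/11374 = -691/(-9900) + 11867/11374 = -691*(-1/9900) + 11867/11374 = 691/9900 + 11867/11374 = 5697397/5118300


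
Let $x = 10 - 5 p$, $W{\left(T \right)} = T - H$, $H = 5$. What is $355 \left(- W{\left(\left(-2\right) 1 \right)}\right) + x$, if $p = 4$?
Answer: $2475$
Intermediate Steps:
$W{\left(T \right)} = -5 + T$ ($W{\left(T \right)} = T - 5 = -5 + T$)
$x = -10$ ($x = 10 - 20 = -10$)
$355 \left(- W{\left(\left(-2\right) 1 \right)}\right) + x = 355 \left(- (-5 - 2)\right) - 10 = 355 \left(\left(-1\right) \left(-7\right)\right) - 10 = 355 \cdot 7 - 10 = 2485 - 10 = 2475$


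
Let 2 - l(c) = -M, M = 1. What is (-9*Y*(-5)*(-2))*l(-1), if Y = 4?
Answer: -1080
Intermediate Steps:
l(c) = 3 (l(c) = 2 - (-1) = 2 - 1*(-1) = 2 + 1 = 3)
(-9*Y*(-5)*(-2))*l(-1) = -9*4*(-5)*(-2)*3 = -(-180)*(-2)*3 = -9*40*3 = -360*3 = -1080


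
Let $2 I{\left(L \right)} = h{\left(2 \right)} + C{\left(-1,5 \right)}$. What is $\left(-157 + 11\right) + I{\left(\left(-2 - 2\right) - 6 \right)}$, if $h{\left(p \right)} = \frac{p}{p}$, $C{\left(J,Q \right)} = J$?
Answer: $-146$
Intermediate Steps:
$h{\left(p \right)} = 1$
$I{\left(L \right)} = 0$ ($I{\left(L \right)} = \frac{1 - 1}{2} = \frac{1}{2} \cdot 0 = 0$)
$\left(-157 + 11\right) + I{\left(\left(-2 - 2\right) - 6 \right)} = \left(-157 + 11\right) + 0 = -146 + 0 = -146$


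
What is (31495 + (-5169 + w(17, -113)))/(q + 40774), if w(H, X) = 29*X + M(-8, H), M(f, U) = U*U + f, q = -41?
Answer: 23330/40733 ≈ 0.57275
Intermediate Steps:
M(f, U) = f + U² (M(f, U) = U² + f = f + U²)
w(H, X) = -8 + H² + 29*X (w(H, X) = 29*X + (-8 + H²) = -8 + H² + 29*X)
(31495 + (-5169 + w(17, -113)))/(q + 40774) = (31495 + (-5169 + (-8 + 17² + 29*(-113))))/(-41 + 40774) = (31495 + (-5169 + (-8 + 289 - 3277)))/40733 = (31495 + (-5169 - 2996))*(1/40733) = (31495 - 8165)*(1/40733) = 23330*(1/40733) = 23330/40733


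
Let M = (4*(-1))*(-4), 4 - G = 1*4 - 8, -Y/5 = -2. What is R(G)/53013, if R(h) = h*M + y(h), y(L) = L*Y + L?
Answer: 72/17671 ≈ 0.0040745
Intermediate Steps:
Y = 10 (Y = -5*(-2) = 10)
y(L) = 11*L (y(L) = L*10 + L = 10*L + L = 11*L)
G = 8 (G = 4 - (1*4 - 8) = 4 - (4 - 8) = 4 - 1*(-4) = 4 + 4 = 8)
M = 16 (M = -4*(-4) = 16)
R(h) = 27*h (R(h) = h*16 + 11*h = 16*h + 11*h = 27*h)
R(G)/53013 = (27*8)/53013 = 216*(1/53013) = 72/17671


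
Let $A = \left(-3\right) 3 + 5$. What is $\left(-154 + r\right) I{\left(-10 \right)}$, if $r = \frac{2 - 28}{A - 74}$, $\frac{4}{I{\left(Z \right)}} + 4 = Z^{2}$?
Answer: $- \frac{461}{72} \approx -6.4028$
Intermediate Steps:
$I{\left(Z \right)} = \frac{4}{-4 + Z^{2}}$
$A = -4$ ($A = -9 + 5 = -4$)
$r = \frac{1}{3}$ ($r = \frac{2 - 28}{-4 - 74} = \frac{2 - 28}{-78} = \left(-26\right) \left(- \frac{1}{78}\right) = \frac{1}{3} \approx 0.33333$)
$\left(-154 + r\right) I{\left(-10 \right)} = \left(-154 + \frac{1}{3}\right) \frac{4}{-4 + \left(-10\right)^{2}} = - \frac{461 \frac{4}{-4 + 100}}{3} = - \frac{461 \cdot \frac{4}{96}}{3} = - \frac{461 \cdot 4 \cdot \frac{1}{96}}{3} = \left(- \frac{461}{3}\right) \frac{1}{24} = - \frac{461}{72}$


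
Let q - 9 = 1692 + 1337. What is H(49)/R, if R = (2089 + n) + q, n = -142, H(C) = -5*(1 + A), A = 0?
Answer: -1/997 ≈ -0.0010030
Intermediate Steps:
q = 3038 (q = 9 + (1692 + 1337) = 9 + 3029 = 3038)
H(C) = -5 (H(C) = -5*(1 + 0) = -5*1 = -5)
R = 4985 (R = (2089 - 142) + 3038 = 1947 + 3038 = 4985)
H(49)/R = -5/4985 = -5*1/4985 = -1/997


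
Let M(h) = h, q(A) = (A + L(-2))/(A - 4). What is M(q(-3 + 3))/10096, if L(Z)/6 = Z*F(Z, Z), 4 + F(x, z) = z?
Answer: -9/5048 ≈ -0.0017829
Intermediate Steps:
F(x, z) = -4 + z
L(Z) = 6*Z*(-4 + Z) (L(Z) = 6*(Z*(-4 + Z)) = 6*Z*(-4 + Z))
q(A) = (72 + A)/(-4 + A) (q(A) = (A + 6*(-2)*(-4 - 2))/(A - 4) = (A + 6*(-2)*(-6))/(-4 + A) = (A + 72)/(-4 + A) = (72 + A)/(-4 + A))
M(q(-3 + 3))/10096 = ((72 + (-3 + 3))/(-4 + (-3 + 3)))/10096 = ((72 + 0)/(-4 + 0))*(1/10096) = (72/(-4))*(1/10096) = -¼*72*(1/10096) = -18*1/10096 = -9/5048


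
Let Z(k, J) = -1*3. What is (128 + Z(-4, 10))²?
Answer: 15625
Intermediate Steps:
Z(k, J) = -3
(128 + Z(-4, 10))² = (128 - 3)² = 125² = 15625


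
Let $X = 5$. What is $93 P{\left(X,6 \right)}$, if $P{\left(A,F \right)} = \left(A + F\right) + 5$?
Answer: $1488$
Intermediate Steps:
$P{\left(A,F \right)} = 5 + A + F$
$93 P{\left(X,6 \right)} = 93 \left(5 + 5 + 6\right) = 93 \cdot 16 = 1488$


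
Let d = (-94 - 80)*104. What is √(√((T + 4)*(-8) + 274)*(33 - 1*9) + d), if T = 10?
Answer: 2*√(-4524 + 54*√2) ≈ 133.38*I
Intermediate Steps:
d = -18096 (d = -174*104 = -18096)
√(√((T + 4)*(-8) + 274)*(33 - 1*9) + d) = √(√((10 + 4)*(-8) + 274)*(33 - 1*9) - 18096) = √(√(14*(-8) + 274)*(33 - 9) - 18096) = √(√(-112 + 274)*24 - 18096) = √(√162*24 - 18096) = √((9*√2)*24 - 18096) = √(216*√2 - 18096) = √(-18096 + 216*√2)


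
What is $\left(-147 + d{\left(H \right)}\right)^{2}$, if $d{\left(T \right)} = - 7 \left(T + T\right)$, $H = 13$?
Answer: $108241$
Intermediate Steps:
$d{\left(T \right)} = - 14 T$ ($d{\left(T \right)} = - 7 \cdot 2 T = - 14 T$)
$\left(-147 + d{\left(H \right)}\right)^{2} = \left(-147 - 182\right)^{2} = \left(-329\right)^{2} = 108241$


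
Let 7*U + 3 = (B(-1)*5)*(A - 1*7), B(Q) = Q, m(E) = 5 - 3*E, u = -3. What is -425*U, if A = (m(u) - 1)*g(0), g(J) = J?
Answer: -13600/7 ≈ -1942.9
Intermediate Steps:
A = 0 (A = ((5 - 3*(-3)) - 1)*0 = ((5 + 9) - 1)*0 = (14 - 1)*0 = 13*0 = 0)
U = 32/7 (U = -3/7 + ((-1*5)*(0 - 1*7))/7 = -3/7 + (-5*(0 - 7))/7 = -3/7 + (-5*(-7))/7 = -3/7 + (⅐)*35 = -3/7 + 5 = 32/7 ≈ 4.5714)
-425*U = -425*32/7 = -13600/7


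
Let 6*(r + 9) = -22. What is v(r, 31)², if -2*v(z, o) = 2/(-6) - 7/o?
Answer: 676/8649 ≈ 0.078159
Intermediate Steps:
r = -38/3 (r = -9 + (⅙)*(-22) = -9 - 11/3 = -38/3 ≈ -12.667)
v(z, o) = ⅙ + 7/(2*o) (v(z, o) = -(2/(-6) - 7/o)/2 = -(2*(-⅙) - 7/o)/2 = -(-⅓ - 7/o)/2 = ⅙ + 7/(2*o))
v(r, 31)² = ((⅙)*(21 + 31)/31)² = ((⅙)*(1/31)*52)² = (26/93)² = 676/8649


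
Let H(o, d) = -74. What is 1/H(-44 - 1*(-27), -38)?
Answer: -1/74 ≈ -0.013514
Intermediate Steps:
1/H(-44 - 1*(-27), -38) = 1/(-74) = -1/74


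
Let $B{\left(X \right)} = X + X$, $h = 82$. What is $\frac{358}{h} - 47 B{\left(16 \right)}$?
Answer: $- \frac{61485}{41} \approx -1499.6$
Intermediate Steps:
$B{\left(X \right)} = 2 X$
$\frac{358}{h} - 47 B{\left(16 \right)} = \frac{358}{82} - 47 \cdot 2 \cdot 16 = 358 \cdot \frac{1}{82} - 1504 = \frac{179}{41} - 1504 = - \frac{61485}{41}$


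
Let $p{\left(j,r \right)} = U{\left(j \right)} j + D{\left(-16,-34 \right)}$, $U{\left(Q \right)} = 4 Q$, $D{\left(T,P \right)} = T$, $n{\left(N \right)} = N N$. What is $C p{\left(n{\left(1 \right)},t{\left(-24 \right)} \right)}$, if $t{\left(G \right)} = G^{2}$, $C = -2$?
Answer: $24$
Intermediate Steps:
$n{\left(N \right)} = N^{2}$
$p{\left(j,r \right)} = -16 + 4 j^{2}$ ($p{\left(j,r \right)} = 4 j j - 16 = 4 j^{2} - 16 = -16 + 4 j^{2}$)
$C p{\left(n{\left(1 \right)},t{\left(-24 \right)} \right)} = - 2 \left(-16 + 4 \left(1^{2}\right)^{2}\right) = - 2 \left(-16 + 4 \cdot 1^{2}\right) = - 2 \left(-16 + 4 \cdot 1\right) = - 2 \left(-16 + 4\right) = \left(-2\right) \left(-12\right) = 24$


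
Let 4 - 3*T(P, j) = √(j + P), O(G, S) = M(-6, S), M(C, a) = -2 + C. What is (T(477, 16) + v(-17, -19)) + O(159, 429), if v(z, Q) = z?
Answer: -71/3 - √493/3 ≈ -31.068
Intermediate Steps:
O(G, S) = -8 (O(G, S) = -2 - 6 = -8)
T(P, j) = 4/3 - √(P + j)/3 (T(P, j) = 4/3 - √(j + P)/3 = 4/3 - √(P + j)/3)
(T(477, 16) + v(-17, -19)) + O(159, 429) = ((4/3 - √(477 + 16)/3) - 17) - 8 = ((4/3 - √493/3) - 17) - 8 = (-47/3 - √493/3) - 8 = -71/3 - √493/3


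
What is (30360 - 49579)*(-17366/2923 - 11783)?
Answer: 662268962425/2923 ≈ 2.2657e+8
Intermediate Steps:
(30360 - 49579)*(-17366/2923 - 11783) = -19219*(-17366*1/2923 - 11783) = -19219*(-17366/2923 - 11783) = -19219*(-34459075/2923) = 662268962425/2923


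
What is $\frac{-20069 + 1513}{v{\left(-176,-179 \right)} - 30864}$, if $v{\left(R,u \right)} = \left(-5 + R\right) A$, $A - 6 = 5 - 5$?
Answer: $\frac{9278}{15975} \approx 0.58078$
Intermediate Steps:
$A = 6$ ($A = 6 + \left(5 - 5\right) = 6 + 0 = 6$)
$v{\left(R,u \right)} = -30 + 6 R$ ($v{\left(R,u \right)} = \left(-5 + R\right) 6 = -30 + 6 R$)
$\frac{-20069 + 1513}{v{\left(-176,-179 \right)} - 30864} = \frac{-20069 + 1513}{\left(-30 + 6 \left(-176\right)\right) - 30864} = - \frac{18556}{\left(-30 - 1056\right) - 30864} = - \frac{18556}{-1086 - 30864} = - \frac{18556}{-31950} = \left(-18556\right) \left(- \frac{1}{31950}\right) = \frac{9278}{15975}$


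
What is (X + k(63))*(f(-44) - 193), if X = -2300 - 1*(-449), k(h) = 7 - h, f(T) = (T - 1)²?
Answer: -3493624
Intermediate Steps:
f(T) = (-1 + T)²
X = -1851 (X = -2300 + 449 = -1851)
(X + k(63))*(f(-44) - 193) = (-1851 + (7 - 1*63))*((-1 - 44)² - 193) = (-1851 + (7 - 63))*((-45)² - 193) = (-1851 - 56)*(2025 - 193) = -1907*1832 = -3493624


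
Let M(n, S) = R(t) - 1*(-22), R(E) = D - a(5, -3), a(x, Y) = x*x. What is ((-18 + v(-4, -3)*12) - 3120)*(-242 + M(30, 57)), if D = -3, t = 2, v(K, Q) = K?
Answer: 790128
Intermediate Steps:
a(x, Y) = x**2
R(E) = -28 (R(E) = -3 - 1*5**2 = -3 - 1*25 = -3 - 25 = -28)
M(n, S) = -6 (M(n, S) = -28 - 1*(-22) = -28 + 22 = -6)
((-18 + v(-4, -3)*12) - 3120)*(-242 + M(30, 57)) = ((-18 - 4*12) - 3120)*(-242 - 6) = ((-18 - 48) - 3120)*(-248) = (-66 - 3120)*(-248) = -3186*(-248) = 790128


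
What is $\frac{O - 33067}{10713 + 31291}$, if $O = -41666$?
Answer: $- \frac{74733}{42004} \approx -1.7792$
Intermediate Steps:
$\frac{O - 33067}{10713 + 31291} = \frac{-41666 - 33067}{10713 + 31291} = - \frac{74733}{42004}$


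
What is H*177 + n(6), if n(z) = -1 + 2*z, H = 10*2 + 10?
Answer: 5321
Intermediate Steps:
H = 30 (H = 20 + 10 = 30)
H*177 + n(6) = 30*177 + (-1 + 2*6) = 5310 + (-1 + 12) = 5310 + 11 = 5321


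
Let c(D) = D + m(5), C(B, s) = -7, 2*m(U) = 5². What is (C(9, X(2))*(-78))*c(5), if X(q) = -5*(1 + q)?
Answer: 9555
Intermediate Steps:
m(U) = 25/2 (m(U) = (½)*5² = (½)*25 = 25/2)
X(q) = -5 - 5*q
c(D) = 25/2 + D (c(D) = D + 25/2 = 25/2 + D)
(C(9, X(2))*(-78))*c(5) = (-7*(-78))*(25/2 + 5) = 546*(35/2) = 9555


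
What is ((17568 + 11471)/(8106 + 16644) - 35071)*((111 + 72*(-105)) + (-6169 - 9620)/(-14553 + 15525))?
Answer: 2099412750095929/8019000 ≈ 2.6180e+8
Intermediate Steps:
((17568 + 11471)/(8106 + 16644) - 35071)*((111 + 72*(-105)) + (-6169 - 9620)/(-14553 + 15525)) = (29039/24750 - 35071)*((111 - 7560) - 15789/972) = (29039*(1/24750) - 35071)*(-7449 - 15789*1/972) = (29039/24750 - 35071)*(-7449 - 5263/324) = -867978211/24750*(-2418739/324) = 2099412750095929/8019000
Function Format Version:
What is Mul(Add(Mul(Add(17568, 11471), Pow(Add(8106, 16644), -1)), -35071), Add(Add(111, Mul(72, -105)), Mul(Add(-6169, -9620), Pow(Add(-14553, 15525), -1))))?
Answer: Rational(2099412750095929, 8019000) ≈ 2.6180e+8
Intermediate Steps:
Mul(Add(Mul(Add(17568, 11471), Pow(Add(8106, 16644), -1)), -35071), Add(Add(111, Mul(72, -105)), Mul(Add(-6169, -9620), Pow(Add(-14553, 15525), -1)))) = Mul(Add(Mul(29039, Pow(24750, -1)), -35071), Add(Add(111, -7560), Mul(-15789, Pow(972, -1)))) = Mul(Add(Mul(29039, Rational(1, 24750)), -35071), Add(-7449, Mul(-15789, Rational(1, 972)))) = Mul(Add(Rational(29039, 24750), -35071), Add(-7449, Rational(-5263, 324))) = Mul(Rational(-867978211, 24750), Rational(-2418739, 324)) = Rational(2099412750095929, 8019000)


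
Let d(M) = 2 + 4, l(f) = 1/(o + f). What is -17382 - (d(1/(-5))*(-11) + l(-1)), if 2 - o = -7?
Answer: -138529/8 ≈ -17316.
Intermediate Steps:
o = 9 (o = 2 - 1*(-7) = 2 + 7 = 9)
l(f) = 1/(9 + f)
d(M) = 6
-17382 - (d(1/(-5))*(-11) + l(-1)) = -17382 - (6*(-11) + 1/(9 - 1)) = -17382 - (-66 + 1/8) = -17382 - (-66 + ⅛) = -17382 - 1*(-527/8) = -17382 + 527/8 = -138529/8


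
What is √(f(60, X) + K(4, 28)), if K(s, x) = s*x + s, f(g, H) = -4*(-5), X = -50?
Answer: 2*√34 ≈ 11.662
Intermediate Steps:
f(g, H) = 20
K(s, x) = s + s*x
√(f(60, X) + K(4, 28)) = √(20 + 4*(1 + 28)) = √(20 + 4*29) = √(20 + 116) = √136 = 2*√34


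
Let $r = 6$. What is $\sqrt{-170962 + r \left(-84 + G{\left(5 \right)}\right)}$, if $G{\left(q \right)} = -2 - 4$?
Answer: $i \sqrt{171502} \approx 414.13 i$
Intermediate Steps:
$G{\left(q \right)} = -6$
$\sqrt{-170962 + r \left(-84 + G{\left(5 \right)}\right)} = \sqrt{-170962 + 6 \left(-84 - 6\right)} = \sqrt{-170962 + 6 \left(-90\right)} = \sqrt{-170962 - 540} = \sqrt{-171502} = i \sqrt{171502}$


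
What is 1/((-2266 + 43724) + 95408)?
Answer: 1/136866 ≈ 7.3064e-6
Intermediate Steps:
1/((-2266 + 43724) + 95408) = 1/(41458 + 95408) = 1/136866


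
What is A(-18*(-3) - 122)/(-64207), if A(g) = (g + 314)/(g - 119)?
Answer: 246/12006709 ≈ 2.0489e-5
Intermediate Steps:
A(g) = (314 + g)/(-119 + g)
A(-18*(-3) - 122)/(-64207) = ((314 + (-18*(-3) - 122))/(-119 + (-18*(-3) - 122)))/(-64207) = ((314 + (54 - 122))/(-119 + (54 - 122)))*(-1/64207) = ((314 - 68)/(-119 - 68))*(-1/64207) = (246/(-187))*(-1/64207) = -1/187*246*(-1/64207) = -246/187*(-1/64207) = 246/12006709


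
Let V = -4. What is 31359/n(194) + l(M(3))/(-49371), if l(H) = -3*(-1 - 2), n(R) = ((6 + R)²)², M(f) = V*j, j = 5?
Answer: -4283924937/26331200000000 ≈ -0.00016269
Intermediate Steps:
M(f) = -20 (M(f) = -4*5 = -20)
n(R) = (6 + R)⁴
l(H) = 9 (l(H) = -3*(-3) = 9)
31359/n(194) + l(M(3))/(-49371) = 31359/((6 + 194)⁴) + 9/(-49371) = 31359/(200⁴) + 9*(-1/49371) = 31359/1600000000 - 3/16457 = -4283924937/26331200000000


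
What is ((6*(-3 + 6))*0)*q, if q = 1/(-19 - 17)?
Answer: 0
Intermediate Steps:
q = -1/36 (q = 1/(-36) = -1/36 ≈ -0.027778)
((6*(-3 + 6))*0)*q = ((6*(-3 + 6))*0)*(-1/36) = ((6*3)*0)*(-1/36) = (18*0)*(-1/36) = 0*(-1/36) = 0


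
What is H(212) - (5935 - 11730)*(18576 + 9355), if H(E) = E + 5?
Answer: 161860362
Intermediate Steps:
H(E) = 5 + E
H(212) - (5935 - 11730)*(18576 + 9355) = (5 + 212) - (5935 - 11730)*(18576 + 9355) = 217 - (-5795)*27931 = 217 - 1*(-161860145) = 217 + 161860145 = 161860362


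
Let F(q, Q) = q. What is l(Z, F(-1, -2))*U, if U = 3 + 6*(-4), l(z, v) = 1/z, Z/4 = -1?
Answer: 21/4 ≈ 5.2500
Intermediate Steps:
Z = -4 (Z = 4*(-1) = -4)
U = -21 (U = 3 - 24 = -21)
l(Z, F(-1, -2))*U = -21/(-4) = -1/4*(-21) = 21/4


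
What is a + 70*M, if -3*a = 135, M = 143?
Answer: 9965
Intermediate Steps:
a = -45 (a = -⅓*135 = -45)
a + 70*M = -45 + 70*143 = -45 + 10010 = 9965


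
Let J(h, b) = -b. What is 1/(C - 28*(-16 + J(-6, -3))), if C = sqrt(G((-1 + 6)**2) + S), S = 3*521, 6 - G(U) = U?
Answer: 91/32738 - sqrt(386)/65476 ≈ 0.0024796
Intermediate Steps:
G(U) = 6 - U
S = 1563
C = 2*sqrt(386) (C = sqrt((6 - (-1 + 6)**2) + 1563) = sqrt((6 - 1*5**2) + 1563) = sqrt((6 - 1*25) + 1563) = sqrt((6 - 25) + 1563) = sqrt(-19 + 1563) = sqrt(1544) = 2*sqrt(386) ≈ 39.294)
1/(C - 28*(-16 + J(-6, -3))) = 1/(2*sqrt(386) - 28*(-16 - 1*(-3))) = 1/(2*sqrt(386) - 28*(-16 + 3)) = 1/(2*sqrt(386) - 28*(-13)) = 1/(2*sqrt(386) + 364) = 1/(364 + 2*sqrt(386))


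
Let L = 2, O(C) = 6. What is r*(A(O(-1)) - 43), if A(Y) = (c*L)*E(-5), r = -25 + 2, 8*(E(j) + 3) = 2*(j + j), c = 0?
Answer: 989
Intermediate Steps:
E(j) = -3 + j/2 (E(j) = -3 + (2*(j + j))/8 = -3 + (2*(2*j))/8 = -3 + (4*j)/8 = -3 + j/2)
r = -23
A(Y) = 0 (A(Y) = (0*2)*(-3 + (1/2)*(-5)) = 0*(-3 - 5/2) = 0*(-11/2) = 0)
r*(A(O(-1)) - 43) = -23*(0 - 43) = -23*(-43) = 989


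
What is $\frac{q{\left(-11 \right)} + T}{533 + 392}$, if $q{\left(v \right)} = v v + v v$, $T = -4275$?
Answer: $- \frac{109}{25} \approx -4.36$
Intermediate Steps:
$q{\left(v \right)} = 2 v^{2}$ ($q{\left(v \right)} = v^{2} + v^{2} = 2 v^{2}$)
$\frac{q{\left(-11 \right)} + T}{533 + 392} = \frac{2 \left(-11\right)^{2} - 4275}{533 + 392} = \frac{2 \cdot 121 - 4275}{925} = \left(242 - 4275\right) \frac{1}{925} = \left(-4033\right) \frac{1}{925} = - \frac{109}{25}$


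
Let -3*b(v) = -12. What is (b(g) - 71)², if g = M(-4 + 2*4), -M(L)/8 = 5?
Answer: 4489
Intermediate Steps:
M(L) = -40 (M(L) = -8*5 = -40)
g = -40
b(v) = 4 (b(v) = -⅓*(-12) = 4)
(b(g) - 71)² = (4 - 71)² = (-67)² = 4489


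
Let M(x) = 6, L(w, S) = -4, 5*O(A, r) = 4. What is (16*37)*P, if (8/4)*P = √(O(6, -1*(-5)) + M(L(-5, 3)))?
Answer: 296*√170/5 ≈ 771.87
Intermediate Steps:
O(A, r) = ⅘ (O(A, r) = (⅕)*4 = ⅘)
P = √170/10 (P = √(⅘ + 6)/2 = √(34/5)/2 = (√170/5)/2 = √170/10 ≈ 1.3038)
(16*37)*P = (16*37)*(√170/10) = 592*(√170/10) = 296*√170/5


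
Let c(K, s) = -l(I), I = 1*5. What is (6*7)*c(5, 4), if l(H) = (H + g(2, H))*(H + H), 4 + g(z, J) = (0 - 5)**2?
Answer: -10920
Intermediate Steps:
I = 5
g(z, J) = 21 (g(z, J) = -4 + (0 - 5)**2 = -4 + (-5)**2 = -4 + 25 = 21)
l(H) = 2*H*(21 + H) (l(H) = (H + 21)*(H + H) = (21 + H)*(2*H) = 2*H*(21 + H))
c(K, s) = -260 (c(K, s) = -2*5*(21 + 5) = -2*5*26 = -1*260 = -260)
(6*7)*c(5, 4) = (6*7)*(-260) = 42*(-260) = -10920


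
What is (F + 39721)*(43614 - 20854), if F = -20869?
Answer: 429071520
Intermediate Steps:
(F + 39721)*(43614 - 20854) = (-20869 + 39721)*(43614 - 20854) = 18852*22760 = 429071520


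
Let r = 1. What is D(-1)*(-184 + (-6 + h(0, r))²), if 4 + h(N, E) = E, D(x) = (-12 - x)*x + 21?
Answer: -3296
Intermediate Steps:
D(x) = 21 + x*(-12 - x) (D(x) = x*(-12 - x) + 21 = 21 + x*(-12 - x))
h(N, E) = -4 + E
D(-1)*(-184 + (-6 + h(0, r))²) = (21 - 1*(-1)² - 12*(-1))*(-184 + (-6 + (-4 + 1))²) = (21 - 1*1 + 12)*(-184 + (-6 - 3)²) = (21 - 1 + 12)*(-184 + (-9)²) = 32*(-184 + 81) = 32*(-103) = -3296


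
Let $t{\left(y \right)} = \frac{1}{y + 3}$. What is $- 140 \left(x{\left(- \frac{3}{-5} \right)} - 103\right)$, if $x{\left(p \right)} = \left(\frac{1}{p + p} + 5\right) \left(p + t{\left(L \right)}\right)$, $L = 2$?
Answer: $\frac{41300}{3} \approx 13767.0$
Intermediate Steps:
$t{\left(y \right)} = \frac{1}{3 + y}$
$x{\left(p \right)} = \left(5 + \frac{1}{2 p}\right) \left(\frac{1}{5} + p\right)$ ($x{\left(p \right)} = \left(\frac{1}{p + p} + 5\right) \left(p + \frac{1}{3 + 2}\right) = \left(\frac{1}{2 p} + 5\right) \left(p + \frac{1}{5}\right) = \left(5 + \frac{1}{2 p}\right) \left(\frac{1}{5} + p\right)$)
$- 140 \left(x{\left(- \frac{3}{-5} \right)} - 103\right) = - 140 \left(\left(\frac{3}{2} + 5 \left(- \frac{3}{-5}\right) + \frac{1}{10 \left(- \frac{3}{-5}\right)}\right) - 103\right) = - 140 \left(\left(\frac{3}{2} + 5 \left(\left(-3\right) \left(- \frac{1}{5}\right)\right) + \frac{1}{10 \left(\left(-3\right) \left(- \frac{1}{5}\right)\right)}\right) - 103\right) = - 140 \left(\left(\frac{3}{2} + 5 \cdot \frac{3}{5} + \frac{1}{10 \cdot \frac{3}{5}}\right) - 103\right) = - 140 \left(\left(\frac{3}{2} + 3 + \frac{1}{10} \cdot \frac{5}{3}\right) - 103\right) = - 140 \left(\left(\frac{3}{2} + 3 + \frac{1}{6}\right) - 103\right) = - 140 \left(\frac{14}{3} - 103\right) = \left(-140\right) \left(- \frac{295}{3}\right) = \frac{41300}{3}$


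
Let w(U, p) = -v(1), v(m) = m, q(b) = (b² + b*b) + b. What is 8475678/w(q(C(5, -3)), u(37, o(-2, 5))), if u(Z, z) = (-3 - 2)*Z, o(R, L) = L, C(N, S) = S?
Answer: -8475678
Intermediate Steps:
u(Z, z) = -5*Z
q(b) = b + 2*b² (q(b) = (b² + b²) + b = 2*b² + b = b + 2*b²)
w(U, p) = -1 (w(U, p) = -1*1 = -1)
8475678/w(q(C(5, -3)), u(37, o(-2, 5))) = 8475678/(-1) = 8475678*(-1) = -8475678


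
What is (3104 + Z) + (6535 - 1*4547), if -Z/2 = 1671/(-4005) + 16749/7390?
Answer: 5019940243/986565 ≈ 5088.3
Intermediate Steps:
Z = -3648737/986565 (Z = -2*(1671/(-4005) + 16749/7390) = -2*(1671*(-1/4005) + 16749*(1/7390)) = -2*(-557/1335 + 16749/7390) = -2*3648737/1973130 = -3648737/986565 ≈ -3.6984)
(3104 + Z) + (6535 - 1*4547) = (3104 - 3648737/986565) + (6535 - 1*4547) = 3058649023/986565 + (6535 - 4547) = 3058649023/986565 + 1988 = 5019940243/986565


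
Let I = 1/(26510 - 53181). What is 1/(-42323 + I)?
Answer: -26671/1128796734 ≈ -2.3628e-5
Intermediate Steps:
I = -1/26671 (I = 1/(-26671) = -1/26671 ≈ -3.7494e-5)
1/(-42323 + I) = 1/(-42323 - 1/26671) = 1/(-1128796734/26671) = -26671/1128796734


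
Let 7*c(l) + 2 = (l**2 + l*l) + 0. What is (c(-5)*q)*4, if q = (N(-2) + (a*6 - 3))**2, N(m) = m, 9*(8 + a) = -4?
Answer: 1784896/21 ≈ 84995.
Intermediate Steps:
a = -76/9 (a = -8 + (1/9)*(-4) = -8 - 4/9 = -76/9 ≈ -8.4444)
c(l) = -2/7 + 2*l**2/7 (c(l) = -2/7 + ((l**2 + l*l) + 0)/7 = -2/7 + ((l**2 + l**2) + 0)/7 = -2/7 + (2*l**2 + 0)/7 = -2/7 + (2*l**2)/7 = -2/7 + 2*l**2/7)
q = 27889/9 (q = (-2 + (-76/9*6 - 3))**2 = (-2 + (-152/3 - 3))**2 = (-2 - 161/3)**2 = (-167/3)**2 = 27889/9 ≈ 3098.8)
(c(-5)*q)*4 = ((-2/7 + (2/7)*(-5)**2)*(27889/9))*4 = ((-2/7 + (2/7)*25)*(27889/9))*4 = ((-2/7 + 50/7)*(27889/9))*4 = ((48/7)*(27889/9))*4 = (446224/21)*4 = 1784896/21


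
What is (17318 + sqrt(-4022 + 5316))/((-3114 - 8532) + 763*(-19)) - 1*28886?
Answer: -755184016/26143 - sqrt(1294)/26143 ≈ -28887.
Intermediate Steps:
(17318 + sqrt(-4022 + 5316))/((-3114 - 8532) + 763*(-19)) - 1*28886 = (17318 + sqrt(1294))/(-11646 - 14497) - 28886 = (17318 + sqrt(1294))/(-26143) - 28886 = (17318 + sqrt(1294))*(-1/26143) - 28886 = (-17318/26143 - sqrt(1294)/26143) - 28886 = -755184016/26143 - sqrt(1294)/26143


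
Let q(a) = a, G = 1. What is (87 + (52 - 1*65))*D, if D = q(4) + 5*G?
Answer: 666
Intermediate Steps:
D = 9 (D = 4 + 5*1 = 4 + 5 = 9)
(87 + (52 - 1*65))*D = (87 + (52 - 1*65))*9 = (87 + (52 - 65))*9 = (87 - 13)*9 = 74*9 = 666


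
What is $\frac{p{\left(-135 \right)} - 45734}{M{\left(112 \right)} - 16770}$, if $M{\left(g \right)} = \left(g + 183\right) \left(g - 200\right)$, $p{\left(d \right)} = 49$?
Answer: $\frac{9137}{8546} \approx 1.0692$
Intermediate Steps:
$M{\left(g \right)} = \left(-200 + g\right) \left(183 + g\right)$ ($M{\left(g \right)} = \left(183 + g\right) \left(-200 + g\right) = \left(-200 + g\right) \left(183 + g\right)$)
$\frac{p{\left(-135 \right)} - 45734}{M{\left(112 \right)} - 16770} = \frac{49 - 45734}{\left(-36600 + 112^{2} - 1904\right) - 16770} = - \frac{45685}{\left(-36600 + 12544 - 1904\right) - 16770} = - \frac{45685}{-25960 - 16770} = - \frac{45685}{-42730} = \left(-45685\right) \left(- \frac{1}{42730}\right) = \frac{9137}{8546}$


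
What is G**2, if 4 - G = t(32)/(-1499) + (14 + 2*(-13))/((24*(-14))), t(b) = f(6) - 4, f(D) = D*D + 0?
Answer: 27984271225/1761648784 ≈ 15.885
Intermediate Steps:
f(D) = D**2 (f(D) = D**2 + 0 = D**2)
t(b) = 32 (t(b) = 6**2 - 4 = 36 - 4 = 32)
G = 167285/41972 (G = 4 - (32/(-1499) + (14 + 2*(-13))/((24*(-14)))) = 4 - (32*(-1/1499) + (14 - 26)/(-336)) = 4 - (-32/1499 - 12*(-1/336)) = 4 - (-32/1499 + 1/28) = 4 - 1*603/41972 = 4 - 603/41972 = 167285/41972 ≈ 3.9856)
G**2 = (167285/41972)**2 = 27984271225/1761648784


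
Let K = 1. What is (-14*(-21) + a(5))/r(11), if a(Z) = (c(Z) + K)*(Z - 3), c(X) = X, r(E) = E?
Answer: 306/11 ≈ 27.818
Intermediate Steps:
a(Z) = (1 + Z)*(-3 + Z) (a(Z) = (Z + 1)*(Z - 3) = (1 + Z)*(-3 + Z))
(-14*(-21) + a(5))/r(11) = (-14*(-21) + (-3 + 5**2 - 2*5))/11 = (294 + (-3 + 25 - 10))*(1/11) = (294 + 12)*(1/11) = 306*(1/11) = 306/11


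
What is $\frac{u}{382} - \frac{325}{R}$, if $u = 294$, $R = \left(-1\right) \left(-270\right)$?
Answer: $- \frac{4477}{10314} \approx -0.43407$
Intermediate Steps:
$R = 270$
$\frac{u}{382} - \frac{325}{R} = \frac{294}{382} - \frac{325}{270} = 294 \cdot \frac{1}{382} - \frac{65}{54} = \frac{147}{191} - \frac{65}{54} = - \frac{4477}{10314}$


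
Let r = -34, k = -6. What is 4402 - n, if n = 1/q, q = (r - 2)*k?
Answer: 950831/216 ≈ 4402.0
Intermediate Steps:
q = 216 (q = (-34 - 2)*(-6) = -36*(-6) = 216)
n = 1/216 ≈ 0.0046296
4402 - n = 4402 - 1*1/216 = 4402 - 1/216 = 950831/216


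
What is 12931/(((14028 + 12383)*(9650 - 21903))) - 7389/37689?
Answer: -797223692282/4065562468429 ≈ -0.19609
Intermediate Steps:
12931/(((14028 + 12383)*(9650 - 21903))) - 7389/37689 = 12931/((26411*(-12253))) - 7389*1/37689 = 12931/(-323613983) - 2463/12563 = 12931*(-1/323613983) - 2463/12563 = -12931/323613983 - 2463/12563 = -797223692282/4065562468429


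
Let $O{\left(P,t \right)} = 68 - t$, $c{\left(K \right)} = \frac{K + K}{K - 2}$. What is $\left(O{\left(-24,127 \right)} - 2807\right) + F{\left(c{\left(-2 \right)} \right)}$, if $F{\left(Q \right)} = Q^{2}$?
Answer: $-2865$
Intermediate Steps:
$c{\left(K \right)} = \frac{2 K}{-2 + K}$
$\left(O{\left(-24,127 \right)} - 2807\right) + F{\left(c{\left(-2 \right)} \right)} = \left(\left(68 - 127\right) - 2807\right) + \left(2 \left(-2\right) \frac{1}{-2 - 2}\right)^{2} = \left(\left(68 - 127\right) - 2807\right) + \left(2 \left(-2\right) \frac{1}{-4}\right)^{2} = \left(-59 - 2807\right) + \left(2 \left(-2\right) \left(- \frac{1}{4}\right)\right)^{2} = -2866 + 1^{2} = -2866 + 1 = -2865$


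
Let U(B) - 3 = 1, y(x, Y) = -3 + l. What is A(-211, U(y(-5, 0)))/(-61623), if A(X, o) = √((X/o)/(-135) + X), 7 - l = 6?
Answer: -7*I*√34815/5546070 ≈ -0.0002355*I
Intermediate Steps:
l = 1 (l = 7 - 1*6 = 7 - 6 = 1)
y(x, Y) = -2 (y(x, Y) = -3 + 1 = -2)
U(B) = 4 (U(B) = 3 + 1 = 4)
A(X, o) = √(X - X/(135*o)) (A(X, o) = √((X/o)*(-1/135) + X) = √(-X/(135*o) + X) = √(X - X/(135*o)))
A(-211, U(y(-5, 0)))/(-61623) = √(-211 - 1/135*(-211)/4)/(-61623) = √(-211 - 1/135*(-211)*¼)*(-1/61623) = √(-211 + 211/540)*(-1/61623) = √(-113729/540)*(-1/61623) = (7*I*√34815/90)*(-1/61623) = -7*I*√34815/5546070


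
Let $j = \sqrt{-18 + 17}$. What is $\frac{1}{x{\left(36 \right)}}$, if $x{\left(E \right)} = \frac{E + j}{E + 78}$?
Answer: $\frac{4104}{1297} - \frac{114 i}{1297} \approx 3.1642 - 0.087895 i$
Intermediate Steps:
$j = i$ ($j = \sqrt{-1} = i \approx 1.0 i$)
$x{\left(E \right)} = \frac{i + E}{78 + E}$ ($x{\left(E \right)} = \frac{E + i}{E + 78} = \frac{i + E}{78 + E}$)
$\frac{1}{x{\left(36 \right)}} = \frac{1}{\frac{1}{78 + 36} \left(i + 36\right)} = \frac{1}{\frac{1}{114} \left(36 + i\right)} = \frac{1}{\frac{6}{19} + \frac{i}{114}} = \frac{12996 \left(\frac{6}{19} - \frac{i}{114}\right)}{1297}$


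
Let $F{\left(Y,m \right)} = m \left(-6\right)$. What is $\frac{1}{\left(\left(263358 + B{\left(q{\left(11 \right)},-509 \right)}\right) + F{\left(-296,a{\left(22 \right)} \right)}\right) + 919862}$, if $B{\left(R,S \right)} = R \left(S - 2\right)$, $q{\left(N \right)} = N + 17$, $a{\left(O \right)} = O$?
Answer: $\frac{1}{1168780} \approx 8.5559 \cdot 10^{-7}$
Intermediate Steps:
$q{\left(N \right)} = 17 + N$
$F{\left(Y,m \right)} = - 6 m$
$B{\left(R,S \right)} = R \left(-2 + S\right)$
$\frac{1}{\left(\left(263358 + B{\left(q{\left(11 \right)},-509 \right)}\right) + F{\left(-296,a{\left(22 \right)} \right)}\right) + 919862} = \frac{1}{\left(\left(263358 + \left(17 + 11\right) \left(-2 - 509\right)\right) - 132\right) + 919862} = \frac{1}{\left(\left(263358 + 28 \left(-511\right)\right) - 132\right) + 919862} = \frac{1}{\left(\left(263358 - 14308\right) - 132\right) + 919862} = \frac{1}{\left(249050 - 132\right) + 919862} = \frac{1}{248918 + 919862} = \frac{1}{1168780}$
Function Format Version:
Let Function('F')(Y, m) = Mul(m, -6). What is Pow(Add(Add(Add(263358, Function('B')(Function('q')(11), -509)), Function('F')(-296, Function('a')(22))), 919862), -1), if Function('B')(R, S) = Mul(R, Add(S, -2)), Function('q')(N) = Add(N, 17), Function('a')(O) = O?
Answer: Rational(1, 1168780) ≈ 8.5559e-7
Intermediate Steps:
Function('q')(N) = Add(17, N)
Function('F')(Y, m) = Mul(-6, m)
Function('B')(R, S) = Mul(R, Add(-2, S))
Pow(Add(Add(Add(263358, Function('B')(Function('q')(11), -509)), Function('F')(-296, Function('a')(22))), 919862), -1) = Pow(Add(Add(Add(263358, Mul(Add(17, 11), Add(-2, -509))), Mul(-6, 22)), 919862), -1) = Pow(Add(Add(Add(263358, Mul(28, -511)), -132), 919862), -1) = Pow(Add(Add(Add(263358, -14308), -132), 919862), -1) = Pow(Add(Add(249050, -132), 919862), -1) = Pow(Add(248918, 919862), -1) = Pow(1168780, -1) = Rational(1, 1168780)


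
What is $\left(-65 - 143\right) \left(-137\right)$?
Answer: $28496$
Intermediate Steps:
$\left(-65 - 143\right) \left(-137\right) = \left(-208\right) \left(-137\right) = 28496$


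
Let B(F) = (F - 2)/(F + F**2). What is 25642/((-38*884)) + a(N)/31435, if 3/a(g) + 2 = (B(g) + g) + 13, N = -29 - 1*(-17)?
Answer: -29424379463/38542704980 ≈ -0.76342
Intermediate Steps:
N = -12 (N = -29 + 17 = -12)
B(F) = (-2 + F)/(F + F**2)
a(g) = 3/(11 + g + (-2 + g)/(g*(1 + g))) (a(g) = 3/(-2 + (((-2 + g)/(g*(1 + g)) + g) + 13)) = 3/(-2 + ((g + (-2 + g)/(g*(1 + g))) + 13)) = 3/(-2 + (13 + g + (-2 + g)/(g*(1 + g)))) = 3/(11 + g + (-2 + g)/(g*(1 + g))))
25642/((-38*884)) + a(N)/31435 = 25642/((-38*884)) + (3*(-12)*(1 - 12)/(-2 - 12 - 12*(1 - 12)*(11 - 12)))/31435 = 25642/(-33592) + (3*(-12)*(-11)/(-2 - 12 - 12*(-11)*(-1)))*(1/31435) = 25642*(-1/33592) + (3*(-12)*(-11)/(-2 - 12 - 132))*(1/31435) = -12821/16796 + (3*(-12)*(-11)/(-146))*(1/31435) = -12821/16796 + (3*(-12)*(-1/146)*(-11))*(1/31435) = -12821/16796 - 198/73*1/31435 = -12821/16796 - 198/2294755 = -29424379463/38542704980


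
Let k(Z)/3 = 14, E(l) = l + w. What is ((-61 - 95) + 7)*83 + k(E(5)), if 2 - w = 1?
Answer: -12325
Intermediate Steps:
w = 1 (w = 2 - 1*1 = 2 - 1 = 1)
E(l) = 1 + l (E(l) = l + 1 = 1 + l)
k(Z) = 42 (k(Z) = 3*14 = 42)
((-61 - 95) + 7)*83 + k(E(5)) = ((-61 - 95) + 7)*83 + 42 = (-156 + 7)*83 + 42 = -149*83 + 42 = -12367 + 42 = -12325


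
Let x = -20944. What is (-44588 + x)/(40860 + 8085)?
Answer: -21844/16315 ≈ -1.3389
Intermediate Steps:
(-44588 + x)/(40860 + 8085) = (-44588 - 20944)/(40860 + 8085) = -65532/48945 = -65532*1/48945 = -21844/16315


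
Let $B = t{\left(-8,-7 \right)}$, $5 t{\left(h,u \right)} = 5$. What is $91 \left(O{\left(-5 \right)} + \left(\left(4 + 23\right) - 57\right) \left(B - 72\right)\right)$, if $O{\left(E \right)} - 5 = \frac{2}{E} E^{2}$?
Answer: $193375$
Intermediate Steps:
$t{\left(h,u \right)} = 1$ ($t{\left(h,u \right)} = \frac{1}{5} \cdot 5 = 1$)
$B = 1$
$O{\left(E \right)} = 5 + 2 E$ ($O{\left(E \right)} = 5 + \frac{2}{E} E^{2} = 5 + 2 E$)
$91 \left(O{\left(-5 \right)} + \left(\left(4 + 23\right) - 57\right) \left(B - 72\right)\right) = 91 \left(\left(5 + 2 \left(-5\right)\right) + \left(\left(4 + 23\right) - 57\right) \left(1 - 72\right)\right) = 91 \left(\left(5 - 10\right) + \left(27 - 57\right) \left(-71\right)\right) = 91 \left(-5 - -2130\right) = 91 \left(-5 + 2130\right) = 91 \cdot 2125 = 193375$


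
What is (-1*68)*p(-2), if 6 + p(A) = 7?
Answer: -68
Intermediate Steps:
p(A) = 1 (p(A) = -6 + 7 = 1)
(-1*68)*p(-2) = -1*68*1 = -68*1 = -68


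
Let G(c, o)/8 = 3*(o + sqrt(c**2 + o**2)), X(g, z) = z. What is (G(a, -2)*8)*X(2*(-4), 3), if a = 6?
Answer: -1152 + 1152*sqrt(10) ≈ 2490.9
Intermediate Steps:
G(c, o) = 24*o + 24*sqrt(c**2 + o**2) (G(c, o) = 8*(3*(o + sqrt(c**2 + o**2))) = 8*(3*o + 3*sqrt(c**2 + o**2)) = 24*o + 24*sqrt(c**2 + o**2))
(G(a, -2)*8)*X(2*(-4), 3) = ((24*(-2) + 24*sqrt(6**2 + (-2)**2))*8)*3 = ((-48 + 24*sqrt(36 + 4))*8)*3 = ((-48 + 24*sqrt(40))*8)*3 = ((-48 + 24*(2*sqrt(10)))*8)*3 = ((-48 + 48*sqrt(10))*8)*3 = (-384 + 384*sqrt(10))*3 = -1152 + 1152*sqrt(10)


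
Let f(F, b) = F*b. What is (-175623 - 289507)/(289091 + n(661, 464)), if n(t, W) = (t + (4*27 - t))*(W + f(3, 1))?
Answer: -465130/339527 ≈ -1.3699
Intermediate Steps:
n(t, W) = 324 + 108*W (n(t, W) = (t + (4*27 - t))*(W + 3*1) = (t + (108 - t))*(W + 3) = 108*(3 + W) = 324 + 108*W)
(-175623 - 289507)/(289091 + n(661, 464)) = (-175623 - 289507)/(289091 + (324 + 108*464)) = -465130/(289091 + (324 + 50112)) = -465130/(289091 + 50436) = -465130/339527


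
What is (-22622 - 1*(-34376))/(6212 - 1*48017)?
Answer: -1306/4645 ≈ -0.28116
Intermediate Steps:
(-22622 - 1*(-34376))/(6212 - 1*48017) = (-22622 + 34376)/(6212 - 48017) = 11754/(-41805) = 11754*(-1/41805) = -1306/4645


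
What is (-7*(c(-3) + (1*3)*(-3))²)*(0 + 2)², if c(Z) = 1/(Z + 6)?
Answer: -18928/9 ≈ -2103.1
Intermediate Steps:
c(Z) = 1/(6 + Z)
(-7*(c(-3) + (1*3)*(-3))²)*(0 + 2)² = (-7*(1/(6 - 3) + (1*3)*(-3))²)*(0 + 2)² = -7*(1/3 + 3*(-3))²*2² = -7*(⅓ - 9)²*4 = -7*(-26/3)²*4 = -7*676/9*4 = -4732/9*4 = -18928/9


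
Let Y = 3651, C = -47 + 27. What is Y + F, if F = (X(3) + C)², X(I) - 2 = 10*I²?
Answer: 8835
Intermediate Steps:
C = -20
X(I) = 2 + 10*I²
F = 5184 (F = ((2 + 10*3²) - 20)² = ((2 + 10*9) - 20)² = ((2 + 90) - 20)² = (92 - 20)² = 72² = 5184)
Y + F = 3651 + 5184 = 8835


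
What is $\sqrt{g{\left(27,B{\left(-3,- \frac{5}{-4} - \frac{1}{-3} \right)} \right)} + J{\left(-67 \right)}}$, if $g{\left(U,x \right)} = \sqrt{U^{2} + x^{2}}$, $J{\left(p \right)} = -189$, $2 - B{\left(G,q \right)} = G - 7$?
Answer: $\sqrt{-189 + 3 \sqrt{97}} \approx 12.627 i$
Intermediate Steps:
$B{\left(G,q \right)} = 9 - G$ ($B{\left(G,q \right)} = 2 - \left(G - 7\right) = 2 - \left(-7 + G\right) = 9 - G$)
$\sqrt{g{\left(27,B{\left(-3,- \frac{5}{-4} - \frac{1}{-3} \right)} \right)} + J{\left(-67 \right)}} = \sqrt{\sqrt{27^{2} + \left(9 - -3\right)^{2}} - 189} = \sqrt{\sqrt{729 + \left(9 + 3\right)^{2}} - 189} = \sqrt{\sqrt{729 + 12^{2}} - 189} = \sqrt{\sqrt{729 + 144} - 189} = \sqrt{\sqrt{873} - 189} = \sqrt{3 \sqrt{97} - 189} = \sqrt{-189 + 3 \sqrt{97}}$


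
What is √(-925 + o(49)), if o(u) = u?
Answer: 2*I*√219 ≈ 29.597*I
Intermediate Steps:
√(-925 + o(49)) = √(-925 + 49) = √(-876) = 2*I*√219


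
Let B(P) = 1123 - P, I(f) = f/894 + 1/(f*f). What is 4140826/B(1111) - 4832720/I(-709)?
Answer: 2753749776869527/427679922 ≈ 6.4388e+6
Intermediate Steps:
I(f) = f**(-2) + f/894 (I(f) = f*(1/894) + f**(-2) = f/894 + f**(-2) = f**(-2) + f/894)
4140826/B(1111) - 4832720/I(-709) = 4140826/(1123 - 1*1111) - 4832720/((-709)**(-2) + (1/894)*(-709)) = 4140826/(1123 - 1111) - 4832720/(1/502681 - 709/894) = 4140826/12 - 4832720/(-356399935/449396814) = 4140826*(1/12) - 4832720*(-449396814/356399935) = 2070413/6 + 434361794190816/71279987 = 2753749776869527/427679922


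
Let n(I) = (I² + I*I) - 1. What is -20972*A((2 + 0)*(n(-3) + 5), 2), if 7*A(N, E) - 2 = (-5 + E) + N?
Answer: -128828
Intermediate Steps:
n(I) = -1 + 2*I² (n(I) = (I² + I²) - 1 = 2*I² - 1 = -1 + 2*I²)
A(N, E) = -3/7 + E/7 + N/7 (A(N, E) = 2/7 + ((-5 + E) + N)/7 = 2/7 + (-5 + E + N)/7 = 2/7 + (-5/7 + E/7 + N/7) = -3/7 + E/7 + N/7)
-20972*A((2 + 0)*(n(-3) + 5), 2) = -20972*(-3/7 + (⅐)*2 + ((2 + 0)*((-1 + 2*(-3)²) + 5))/7) = -20972*(-3/7 + 2/7 + (2*((-1 + 2*9) + 5))/7) = -20972*(-3/7 + 2/7 + (2*((-1 + 18) + 5))/7) = -20972*(-3/7 + 2/7 + (2*(17 + 5))/7) = -20972*(-3/7 + 2/7 + (2*22)/7) = -20972*(-3/7 + 2/7 + (⅐)*44) = -20972*(-3/7 + 2/7 + 44/7) = -20972*43/7 = -128828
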